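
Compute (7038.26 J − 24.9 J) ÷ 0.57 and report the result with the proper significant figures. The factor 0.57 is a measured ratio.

7038.26 J − 24.9 J = 7013.36 J; the difference is limited to 1 decimal place (5 s.f.).
Carrying full precision, 7013.36 ÷ 0.57 = 12304.1403509… J; 0.57 has 2 s.f., so the result keeps min(5, 2) = 2 s.f.
Rounded to 2 significant figures: 1.2 × 10^4 J.

1.2 × 10^4 J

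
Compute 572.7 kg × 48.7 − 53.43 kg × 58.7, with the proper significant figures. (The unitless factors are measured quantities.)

2.48 × 10⁴ kg

572.7 × 48.7 = 27890.49 → 2.79 × 10⁴ kg (3 s.f., last digit at the 10^2 place).
53.43 × 58.7 = 3136.341 → 3.14 × 10³ kg (3 s.f., last digit at the 10^1 place).
Difference: 24754.149 kg; keep the coarser place, 10^2.
Result: 2.48 × 10⁴ kg.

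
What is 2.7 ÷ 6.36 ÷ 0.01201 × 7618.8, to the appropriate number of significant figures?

2.7 × 10^5

2.7 ÷ 6.36 ÷ 0.01201 × 7618.8 = 269308.595039…
Multiplication/division keeps the fewest significant figures: 2.7 → 2 s.f., 6.36 → 3 s.f., 0.01201 → 4 s.f., 7618.8 → 5 s.f.; limit is 2.
Rounded to 2 significant figures: 2.7 × 10^5.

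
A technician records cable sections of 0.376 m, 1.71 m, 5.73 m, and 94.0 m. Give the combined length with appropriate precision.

101.8 m

0.376 m + 1.71 m + 5.73 m + 94.0 m = 101.816 m.
Addition/subtraction keeps the fewest decimal places: 0.376 → 3 decimal places, 1.71 → 2 decimal places, 5.73 → 2 decimal places, 94.0 → 1 decimal place; limit is 1.
Rounded to 1 decimal place: 101.8 m.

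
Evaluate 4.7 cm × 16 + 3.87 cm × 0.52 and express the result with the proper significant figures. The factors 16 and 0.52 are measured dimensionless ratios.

77 cm

4.7 × 16 = 75.2 → 75 cm (2 s.f., last digit at the 10^0 place).
3.87 × 0.52 = 2.0124 → 2.0 cm (2 s.f., last digit at the 10^-1 place).
Sum: 77.2124 cm; keep the coarser place, 10^0.
Result: 77 cm.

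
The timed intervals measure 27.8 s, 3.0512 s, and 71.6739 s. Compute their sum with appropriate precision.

102.5 s

27.8 s + 3.0512 s + 71.6739 s = 102.5251 s.
Addition/subtraction keeps the fewest decimal places: 27.8 → 1 decimal place, 3.0512 → 4 decimal places, 71.6739 → 4 decimal places; limit is 1.
Rounded to 1 decimal place: 102.5 s.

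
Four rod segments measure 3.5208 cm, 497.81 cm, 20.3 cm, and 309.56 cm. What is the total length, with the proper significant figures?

831.2 cm

3.5208 cm + 497.81 cm + 20.3 cm + 309.56 cm = 831.1908 cm.
Addition/subtraction keeps the fewest decimal places: 3.5208 → 4 decimal places, 497.81 → 2 decimal places, 20.3 → 1 decimal place, 309.56 → 2 decimal places; limit is 1.
Rounded to 1 decimal place: 831.2 cm.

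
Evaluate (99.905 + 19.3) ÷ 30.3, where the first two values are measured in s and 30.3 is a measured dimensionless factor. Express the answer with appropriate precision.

99.905 s + 19.3 s = 119.205 s; the sum is limited to 1 decimal place (4 s.f.).
Carrying full precision, 119.205 ÷ 30.3 = 3.93415841584… s; 30.3 has 3 s.f., so the result keeps min(4, 3) = 3 s.f.
Rounded to 3 significant figures: 3.93 s.

3.93 s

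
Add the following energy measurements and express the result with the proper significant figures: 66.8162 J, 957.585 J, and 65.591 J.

1.089992 × 10^3 J

66.8162 J + 957.585 J + 65.591 J = 1089.9922 J.
Addition/subtraction keeps the fewest decimal places: 66.8162 → 4 decimal places, 957.585 → 3 decimal places, 65.591 → 3 decimal places; limit is 3.
Rounded to 3 decimal places: 1.089992 × 10^3 J.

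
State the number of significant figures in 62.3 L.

3

62.3: every digit is nonzero and significant.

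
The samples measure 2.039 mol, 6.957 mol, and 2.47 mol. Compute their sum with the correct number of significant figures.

2.039 mol + 6.957 mol + 2.47 mol = 11.466 mol.
Addition/subtraction keeps the fewest decimal places: 2.039 → 3 decimal places, 6.957 → 3 decimal places, 2.47 → 2 decimal places; limit is 2.
Rounded to 2 decimal places: 11.47 mol.

11.47 mol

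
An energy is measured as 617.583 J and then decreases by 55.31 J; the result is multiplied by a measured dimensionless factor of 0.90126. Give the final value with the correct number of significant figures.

617.583 J − 55.31 J = 562.273 J; the difference is limited to 2 decimal places (5 s.f.).
Carrying full precision, 562.273 × 0.90126 = 506.75416398 J; 0.90126 has 5 s.f., so the result keeps min(5, 5) = 5 s.f.
Rounded to 5 significant figures: 506.75 J.

506.75 J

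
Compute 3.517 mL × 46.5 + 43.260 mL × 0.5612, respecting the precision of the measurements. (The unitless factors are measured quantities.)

1.88 × 10^2 mL

3.517 × 46.5 = 163.5405 → 164 mL (3 s.f., last digit at the 10^0 place).
43.260 × 0.5612 = 24.277512 → 24.28 mL (4 s.f., last digit at the 10^-2 place).
Sum: 187.818012 mL; keep the coarser place, 10^0.
Result: 1.88 × 10^2 mL.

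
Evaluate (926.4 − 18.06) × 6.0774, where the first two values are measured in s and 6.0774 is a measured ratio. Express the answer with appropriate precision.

5520. s

926.4 s − 18.06 s = 908.34 s; the difference is limited to 1 decimal place (4 s.f.).
Carrying full precision, 908.34 × 6.0774 = 5520.345516 s; 6.0774 has 5 s.f., so the result keeps min(4, 5) = 4 s.f.
Rounded to 4 significant figures: 5520. s.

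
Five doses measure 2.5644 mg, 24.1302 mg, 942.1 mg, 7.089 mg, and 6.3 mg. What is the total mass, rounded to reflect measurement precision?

982.2 mg

2.5644 mg + 24.1302 mg + 942.1 mg + 7.089 mg + 6.3 mg = 982.1836 mg.
Addition/subtraction keeps the fewest decimal places: 2.5644 → 4 decimal places, 24.1302 → 4 decimal places, 942.1 → 1 decimal place, 7.089 → 3 decimal places, 6.3 → 1 decimal place; limit is 1.
Rounded to 1 decimal place: 982.2 mg.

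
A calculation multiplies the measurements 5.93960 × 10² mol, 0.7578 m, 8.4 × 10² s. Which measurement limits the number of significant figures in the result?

8.4 × 10² s

5.93960 × 10² mol → 6 s.f.; 0.7578 m → 4 s.f.; 8.4 × 10² s → 2 s.f.
The fewest is 2 significant figures, from 8.4 × 10² s.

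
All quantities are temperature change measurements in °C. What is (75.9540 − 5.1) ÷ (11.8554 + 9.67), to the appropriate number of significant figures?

3.29

75.9540 − 5.1 = 70.8540, limited to 1 d.p. → 3 s.f.; 11.8554 + 9.67 = 21.5254, limited to 2 d.p. → 4 s.f.
Carrying full precision, 70.8540 ÷ 21.5254 = 3.29164614827…; keep min(3, 4) = 3 s.f.
Rounded to 3 significant figures: 3.29.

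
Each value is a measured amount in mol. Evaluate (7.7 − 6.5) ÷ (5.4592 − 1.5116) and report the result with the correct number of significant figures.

7.7 − 6.5 = 1.2, limited to 1 d.p. → 2 s.f.; 5.4592 − 1.5116 = 3.9476, limited to 4 d.p. → 5 s.f.
Carrying full precision, 1.2 ÷ 3.9476 = 0.30398216638…; keep min(2, 5) = 2 s.f.
Rounded to 2 significant figures: 0.30.

0.30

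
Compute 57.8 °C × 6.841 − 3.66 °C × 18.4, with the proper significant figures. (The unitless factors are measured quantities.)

57.8 × 6.841 = 395.4098 → 395 °C (3 s.f., last digit at the 10^0 place).
3.66 × 18.4 = 67.344 → 67.3 °C (3 s.f., last digit at the 10^-1 place).
Difference: 328.0658 °C; keep the coarser place, 10^0.
Result: 328 °C.

328 °C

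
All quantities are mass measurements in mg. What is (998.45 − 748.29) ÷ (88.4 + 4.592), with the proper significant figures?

998.45 − 748.29 = 250.16, limited to 2 d.p. → 5 s.f.; 88.4 + 4.592 = 92.992, limited to 1 d.p. → 3 s.f.
Carrying full precision, 250.16 ÷ 92.992 = 2.69012388162…; keep min(5, 3) = 3 s.f.
Rounded to 3 significant figures: 2.69.

2.69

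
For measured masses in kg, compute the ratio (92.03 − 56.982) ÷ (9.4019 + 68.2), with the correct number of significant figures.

0.452

92.03 − 56.982 = 35.048, limited to 2 d.p. → 4 s.f.; 9.4019 + 68.2 = 77.6019, limited to 1 d.p. → 3 s.f.
Carrying full precision, 35.048 ÷ 77.6019 = 0.451638426379…; keep min(4, 3) = 3 s.f.
Rounded to 3 significant figures: 0.452.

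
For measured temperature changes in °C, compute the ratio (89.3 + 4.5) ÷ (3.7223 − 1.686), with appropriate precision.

46.1

89.3 + 4.5 = 93.8, limited to 1 d.p. → 3 s.f.; 3.7223 − 1.686 = 2.0363, limited to 3 d.p. → 4 s.f.
Carrying full precision, 93.8 ÷ 2.0363 = 46.0639394981…; keep min(3, 4) = 3 s.f.
Rounded to 3 significant figures: 46.1.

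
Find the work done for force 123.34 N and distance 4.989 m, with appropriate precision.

work done = 123.34 N × 4.989 m = 615.34326 J.
123.34 has 5 significant figures; 4.989 has 4.
Division/multiplication keeps the fewest: 4 significant figures.
Rounded: 615.3 J.

615.3 J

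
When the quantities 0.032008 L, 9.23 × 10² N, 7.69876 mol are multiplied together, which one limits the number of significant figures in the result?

9.23 × 10² N

0.032008 L → 5 s.f.; 9.23 × 10² N → 3 s.f.; 7.69876 mol → 6 s.f.
The fewest is 3 significant figures, from 9.23 × 10² N.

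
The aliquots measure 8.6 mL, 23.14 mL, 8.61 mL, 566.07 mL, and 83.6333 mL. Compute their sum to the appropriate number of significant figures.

690.1 mL

8.6 mL + 23.14 mL + 8.61 mL + 566.07 mL + 83.6333 mL = 690.0533 mL.
Addition/subtraction keeps the fewest decimal places: 8.6 → 1 decimal place, 23.14 → 2 decimal places, 8.61 → 2 decimal places, 566.07 → 2 decimal places, 83.6333 → 4 decimal places; limit is 1.
Rounded to 1 decimal place: 690.1 mL.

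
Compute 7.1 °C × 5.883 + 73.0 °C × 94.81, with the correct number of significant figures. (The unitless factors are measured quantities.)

6.96 × 10^3 °C

7.1 × 5.883 = 41.7693 → 42 °C (2 s.f., last digit at the 10^0 place).
73.0 × 94.81 = 6921.13 → 6.92 × 10^3 °C (3 s.f., last digit at the 10^1 place).
Sum: 6962.8993 °C; keep the coarser place, 10^1.
Result: 6.96 × 10^3 °C.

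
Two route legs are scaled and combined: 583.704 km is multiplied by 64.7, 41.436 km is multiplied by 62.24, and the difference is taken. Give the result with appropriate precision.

583.704 × 64.7 = 37765.6488 → 3.78 × 10⁴ km (3 s.f., last digit at the 10^2 place).
41.436 × 62.24 = 2578.97664 → 2579 km (4 s.f., last digit at the 10^0 place).
Difference: 35186.67216 km; keep the coarser place, 10^2.
Result: 3.52 × 10⁴ km.

3.52 × 10⁴ km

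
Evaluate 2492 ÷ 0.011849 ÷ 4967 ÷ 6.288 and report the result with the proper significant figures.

2492 ÷ 0.011849 ÷ 4967 ÷ 6.288 = 6.73379119592…
Multiplication/division keeps the fewest significant figures: 2492 → 4 s.f., 0.011849 → 5 s.f., 4967 → 4 s.f., 6.288 → 4 s.f.; limit is 4.
Rounded to 4 significant figures: 6.734.

6.734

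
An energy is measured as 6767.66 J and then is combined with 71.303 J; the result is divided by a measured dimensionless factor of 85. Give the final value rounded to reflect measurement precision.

80. J

6767.66 J + 71.303 J = 6838.963 J; the sum is limited to 2 decimal places (6 s.f.).
Carrying full precision, 6838.963 ÷ 85 = 80.4583882353… J; 85 has 2 s.f., so the result keeps min(6, 2) = 2 s.f.
Rounded to 2 significant figures: 80. J.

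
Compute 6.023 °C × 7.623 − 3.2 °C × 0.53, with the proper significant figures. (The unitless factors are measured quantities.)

6.023 × 7.623 = 45.913329 → 45.91 °C (4 s.f., last digit at the 10^-2 place).
3.2 × 0.53 = 1.696 → 1.7 °C (2 s.f., last digit at the 10^-1 place).
Difference: 44.217329 °C; keep the coarser place, 10^-1.
Result: 44.2 °C.

44.2 °C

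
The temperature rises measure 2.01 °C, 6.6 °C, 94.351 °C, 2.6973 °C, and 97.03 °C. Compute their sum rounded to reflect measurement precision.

202.7 °C

2.01 °C + 6.6 °C + 94.351 °C + 2.6973 °C + 97.03 °C = 202.6883 °C.
Addition/subtraction keeps the fewest decimal places: 2.01 → 2 decimal places, 6.6 → 1 decimal place, 94.351 → 3 decimal places, 2.6973 → 4 decimal places, 97.03 → 2 decimal places; limit is 1.
Rounded to 1 decimal place: 202.7 °C.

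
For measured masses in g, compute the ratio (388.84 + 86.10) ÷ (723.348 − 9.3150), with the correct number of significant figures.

0.66515

388.84 + 86.10 = 474.94, limited to 2 d.p. → 5 s.f.; 723.348 − 9.3150 = 714.0330, limited to 3 d.p. → 6 s.f.
Carrying full precision, 474.94 ÷ 714.0330 = 0.665151330541…; keep min(5, 6) = 5 s.f.
Rounded to 5 significant figures: 0.66515.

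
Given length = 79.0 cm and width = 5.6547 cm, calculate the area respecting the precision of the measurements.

area = 79.0 cm × 5.6547 cm = 446.7213 cm².
79.0 has 3 significant figures; 5.6547 has 5.
Division/multiplication keeps the fewest: 3 significant figures.
Rounded: 447 cm².

447 cm²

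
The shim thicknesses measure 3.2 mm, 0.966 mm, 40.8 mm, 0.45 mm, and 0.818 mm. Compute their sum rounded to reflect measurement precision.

3.2 mm + 0.966 mm + 40.8 mm + 0.45 mm + 0.818 mm = 46.234 mm.
Addition/subtraction keeps the fewest decimal places: 3.2 → 1 decimal place, 0.966 → 3 decimal places, 40.8 → 1 decimal place, 0.45 → 2 decimal places, 0.818 → 3 decimal places; limit is 1.
Rounded to 1 decimal place: 46.2 mm.

46.2 mm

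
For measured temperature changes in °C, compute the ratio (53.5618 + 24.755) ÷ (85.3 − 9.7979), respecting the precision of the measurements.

1.04

53.5618 + 24.755 = 78.3168, limited to 3 d.p. → 5 s.f.; 85.3 − 9.7979 = 75.5021, limited to 1 d.p. → 3 s.f.
Carrying full precision, 78.3168 ÷ 75.5021 = 1.03727975778…; keep min(5, 3) = 3 s.f.
Rounded to 3 significant figures: 1.04.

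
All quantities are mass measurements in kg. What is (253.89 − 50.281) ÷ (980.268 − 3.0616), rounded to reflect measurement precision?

0.20836

253.89 − 50.281 = 203.609, limited to 2 d.p. → 5 s.f.; 980.268 − 3.0616 = 977.2064, limited to 3 d.p. → 6 s.f.
Carrying full precision, 203.609 ÷ 977.2064 = 0.208358234248…; keep min(5, 6) = 5 s.f.
Rounded to 5 significant figures: 0.20836.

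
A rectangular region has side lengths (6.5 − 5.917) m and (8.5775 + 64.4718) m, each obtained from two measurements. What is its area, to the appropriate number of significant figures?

6.5 − 5.917 = 0.583, limited to 1 d.p. → 1 s.f.; 8.5775 + 64.4718 = 73.0493, limited to 4 d.p. → 6 s.f.
Carrying full precision, 0.583 × 73.0493 = 42.5877419; keep min(1, 6) = 1 s.f.
Rounded to 1 significant figure: 4 × 10^1 m².

4 × 10^1 m²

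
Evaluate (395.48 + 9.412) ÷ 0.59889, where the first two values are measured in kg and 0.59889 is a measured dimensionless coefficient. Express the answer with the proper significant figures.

395.48 kg + 9.412 kg = 404.892 kg; the sum is limited to 2 decimal places (5 s.f.).
Carrying full precision, 404.892 ÷ 0.59889 = 676.070730852… kg; 0.59889 has 5 s.f., so the result keeps min(5, 5) = 5 s.f.
Rounded to 5 significant figures: 6.7607 × 10² kg.

6.7607 × 10² kg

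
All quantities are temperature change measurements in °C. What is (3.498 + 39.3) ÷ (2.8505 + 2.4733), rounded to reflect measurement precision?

8.04

3.498 + 39.3 = 42.798, limited to 1 d.p. → 3 s.f.; 2.8505 + 2.4733 = 5.3238, limited to 4 d.p. → 5 s.f.
Carrying full precision, 42.798 ÷ 5.3238 = 8.03899470303…; keep min(3, 5) = 3 s.f.
Rounded to 3 significant figures: 8.04.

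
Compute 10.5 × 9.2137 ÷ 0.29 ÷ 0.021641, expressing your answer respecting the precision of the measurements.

1.5 × 10^4

10.5 × 9.2137 ÷ 0.29 ÷ 0.021641 = 15415.1602402…
Multiplication/division keeps the fewest significant figures: 10.5 → 3 s.f., 9.2137 → 5 s.f., 0.29 → 2 s.f., 0.021641 → 5 s.f.; limit is 2.
Rounded to 2 significant figures: 1.5 × 10^4.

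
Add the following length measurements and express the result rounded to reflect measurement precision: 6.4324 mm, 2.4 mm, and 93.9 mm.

6.4324 mm + 2.4 mm + 93.9 mm = 102.7324 mm.
Addition/subtraction keeps the fewest decimal places: 6.4324 → 4 decimal places, 2.4 → 1 decimal place, 93.9 → 1 decimal place; limit is 1.
Rounded to 1 decimal place: 102.7 mm.

102.7 mm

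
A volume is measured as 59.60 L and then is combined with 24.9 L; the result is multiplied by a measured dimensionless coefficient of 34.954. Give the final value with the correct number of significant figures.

59.60 L + 24.9 L = 84.50 L; the sum is limited to 1 decimal place (3 s.f.).
Carrying full precision, 84.50 × 34.954 = 2953.613 L; 34.954 has 5 s.f., so the result keeps min(3, 5) = 3 s.f.
Rounded to 3 significant figures: 2.95 × 10³ L.

2.95 × 10³ L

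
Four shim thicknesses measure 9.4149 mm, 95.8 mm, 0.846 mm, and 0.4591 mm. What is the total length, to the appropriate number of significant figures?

106.5 mm

9.4149 mm + 95.8 mm + 0.846 mm + 0.4591 mm = 106.5200 mm.
Addition/subtraction keeps the fewest decimal places: 9.4149 → 4 decimal places, 95.8 → 1 decimal place, 0.846 → 3 decimal places, 0.4591 → 4 decimal places; limit is 1.
Rounded to 1 decimal place: 106.5 mm.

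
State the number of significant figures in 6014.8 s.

5

6014.8: zeros between nonzero digits are significant.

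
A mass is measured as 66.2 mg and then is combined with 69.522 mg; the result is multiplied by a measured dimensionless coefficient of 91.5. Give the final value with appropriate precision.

1.24 × 10^4 mg

66.2 mg + 69.522 mg = 135.722 mg; the sum is limited to 1 decimal place (4 s.f.).
Carrying full precision, 135.722 × 91.5 = 12418.563 mg; 91.5 has 3 s.f., so the result keeps min(4, 3) = 3 s.f.
Rounded to 3 significant figures: 1.24 × 10^4 mg.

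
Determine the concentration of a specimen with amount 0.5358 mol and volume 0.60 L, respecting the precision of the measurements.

0.89 mol/L

concentration = 0.5358 mol ÷ 0.60 L = 0.893 mol/L.
0.5358 has 4 significant figures; 0.60 has 2.
Division/multiplication keeps the fewest: 2 significant figures.
Rounded: 0.89 mol/L.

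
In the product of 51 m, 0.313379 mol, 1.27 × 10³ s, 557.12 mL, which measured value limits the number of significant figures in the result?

51 m

51 m → 2 s.f.; 0.313379 mol → 6 s.f.; 1.27 × 10³ s → 3 s.f.; 557.12 mL → 5 s.f.
The fewest is 2 significant figures, from 51 m.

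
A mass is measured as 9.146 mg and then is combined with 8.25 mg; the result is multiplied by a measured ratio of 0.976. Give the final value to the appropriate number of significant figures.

17.0 mg

9.146 mg + 8.25 mg = 17.396 mg; the sum is limited to 2 decimal places (4 s.f.).
Carrying full precision, 17.396 × 0.976 = 16.978496 mg; 0.976 has 3 s.f., so the result keeps min(4, 3) = 3 s.f.
Rounded to 3 significant figures: 17.0 mg.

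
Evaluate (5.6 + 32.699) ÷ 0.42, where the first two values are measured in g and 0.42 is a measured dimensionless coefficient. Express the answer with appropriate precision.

5.6 g + 32.699 g = 38.299 g; the sum is limited to 1 decimal place (3 s.f.).
Carrying full precision, 38.299 ÷ 0.42 = 91.1880952381… g; 0.42 has 2 s.f., so the result keeps min(3, 2) = 2 s.f.
Rounded to 2 significant figures: 91 g.

91 g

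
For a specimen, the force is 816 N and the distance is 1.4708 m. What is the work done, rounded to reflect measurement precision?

work done = 816 N × 1.4708 m = 1200.1728 J.
816 has 3 significant figures; 1.4708 has 5.
Division/multiplication keeps the fewest: 3 significant figures.
Rounded: 1.20 × 10³ J.

1.20 × 10³ J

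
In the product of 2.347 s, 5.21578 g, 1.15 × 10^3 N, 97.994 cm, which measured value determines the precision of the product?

2.347 s → 4 s.f.; 5.21578 g → 6 s.f.; 1.15 × 10^3 N → 3 s.f.; 97.994 cm → 5 s.f.
The fewest is 3 significant figures, from 1.15 × 10^3 N.

1.15 × 10^3 N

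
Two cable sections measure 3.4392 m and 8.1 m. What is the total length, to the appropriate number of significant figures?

11.5 m

3.4392 m + 8.1 m = 11.5392 m.
Addition/subtraction keeps the fewest decimal places: 3.4392 → 4 decimal places, 8.1 → 1 decimal place; limit is 1.
Rounded to 1 decimal place: 11.5 m.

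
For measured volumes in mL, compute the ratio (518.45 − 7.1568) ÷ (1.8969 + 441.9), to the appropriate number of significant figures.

1.152

518.45 − 7.1568 = 511.2932, limited to 2 d.p. → 5 s.f.; 1.8969 + 441.9 = 443.7969, limited to 1 d.p. → 4 s.f.
Carrying full precision, 511.2932 ÷ 443.7969 = 1.1520882638…; keep min(5, 4) = 4 s.f.
Rounded to 4 significant figures: 1.152.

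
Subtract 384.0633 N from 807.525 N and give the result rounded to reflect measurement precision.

807.525 N − 384.0633 N = 423.4617 N.
Addition/subtraction keeps the fewest decimal places: 807.525 → 3 decimal places, 384.0633 → 4 decimal places; limit is 3.
Rounded to 3 decimal places: 423.462 N.

423.462 N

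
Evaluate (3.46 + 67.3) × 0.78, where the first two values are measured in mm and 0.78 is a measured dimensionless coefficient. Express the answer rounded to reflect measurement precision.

55 mm

3.46 mm + 67.3 mm = 70.76 mm; the sum is limited to 1 decimal place (3 s.f.).
Carrying full precision, 70.76 × 0.78 = 55.1928 mm; 0.78 has 2 s.f., so the result keeps min(3, 2) = 2 s.f.
Rounded to 2 significant figures: 55 mm.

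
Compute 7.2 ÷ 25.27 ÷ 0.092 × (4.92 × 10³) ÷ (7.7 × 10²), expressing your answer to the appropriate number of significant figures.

2.0 × 10¹

7.2 ÷ 25.27 ÷ 0.092 × (4.92 × 10³) ÷ (7.7 × 10²) = 19.7885423535…
Multiplication/division keeps the fewest significant figures: 7.2 → 2 s.f., 25.27 → 4 s.f., 0.092 → 2 s.f., 4.92 × 10³ → 3 s.f., 7.7 × 10² → 2 s.f.; limit is 2.
Rounded to 2 significant figures: 2.0 × 10¹.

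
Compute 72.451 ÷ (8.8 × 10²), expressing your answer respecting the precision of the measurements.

0.082

72.451 ÷ (8.8 × 10²) = 0.0823306818182…
Multiplication/division keeps the fewest significant figures: 72.451 → 5 s.f., 8.8 × 10² → 2 s.f.; limit is 2.
Rounded to 2 significant figures: 0.082.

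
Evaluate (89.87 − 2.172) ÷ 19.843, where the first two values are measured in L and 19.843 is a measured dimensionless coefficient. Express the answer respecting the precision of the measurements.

4.420 L

89.87 L − 2.172 L = 87.698 L; the difference is limited to 2 decimal places (4 s.f.).
Carrying full precision, 87.698 ÷ 19.843 = 4.41959381142… L; 19.843 has 5 s.f., so the result keeps min(4, 5) = 4 s.f.
Rounded to 4 significant figures: 4.420 L.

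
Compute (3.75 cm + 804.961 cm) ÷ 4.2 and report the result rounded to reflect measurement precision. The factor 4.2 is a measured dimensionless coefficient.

3.75 cm + 804.961 cm = 808.711 cm; the sum is limited to 2 decimal places (5 s.f.).
Carrying full precision, 808.711 ÷ 4.2 = 192.550238095… cm; 4.2 has 2 s.f., so the result keeps min(5, 2) = 2 s.f.
Rounded to 2 significant figures: 1.9 × 10² cm.

1.9 × 10² cm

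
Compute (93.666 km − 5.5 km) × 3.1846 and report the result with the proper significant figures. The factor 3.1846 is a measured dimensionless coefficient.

281 km

93.666 km − 5.5 km = 88.166 km; the difference is limited to 1 decimal place (3 s.f.).
Carrying full precision, 88.166 × 3.1846 = 280.7734436 km; 3.1846 has 5 s.f., so the result keeps min(3, 5) = 3 s.f.
Rounded to 3 significant figures: 281 km.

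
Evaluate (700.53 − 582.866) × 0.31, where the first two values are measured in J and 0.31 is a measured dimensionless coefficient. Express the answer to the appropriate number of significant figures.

36 J

700.53 J − 582.866 J = 117.664 J; the difference is limited to 2 decimal places (5 s.f.).
Carrying full precision, 117.664 × 0.31 = 36.47584 J; 0.31 has 2 s.f., so the result keeps min(5, 2) = 2 s.f.
Rounded to 2 significant figures: 36 J.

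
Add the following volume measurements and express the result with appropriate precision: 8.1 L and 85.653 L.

8.1 L + 85.653 L = 93.753 L.
Addition/subtraction keeps the fewest decimal places: 8.1 → 1 decimal place, 85.653 → 3 decimal places; limit is 1.
Rounded to 1 decimal place: 93.8 L.

93.8 L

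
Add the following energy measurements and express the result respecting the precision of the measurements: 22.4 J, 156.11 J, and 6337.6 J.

6516.1 J

22.4 J + 156.11 J + 6337.6 J = 6516.11 J.
Addition/subtraction keeps the fewest decimal places: 22.4 → 1 decimal place, 156.11 → 2 decimal places, 6337.6 → 1 decimal place; limit is 1.
Rounded to 1 decimal place: 6516.1 J.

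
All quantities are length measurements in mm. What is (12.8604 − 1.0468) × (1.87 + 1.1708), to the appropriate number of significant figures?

12.8604 − 1.0468 = 11.8136, limited to 4 d.p. → 6 s.f.; 1.87 + 1.1708 = 3.0408, limited to 2 d.p. → 3 s.f.
Carrying full precision, 11.8136 × 3.0408 = 35.92279488; keep min(6, 3) = 3 s.f.
Rounded to 3 significant figures: 35.9 mm².

35.9 mm²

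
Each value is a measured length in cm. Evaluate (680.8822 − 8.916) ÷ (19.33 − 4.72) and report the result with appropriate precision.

45.99

680.8822 − 8.916 = 671.9662, limited to 3 d.p. → 6 s.f.; 19.33 − 4.72 = 14.61, limited to 2 d.p. → 4 s.f.
Carrying full precision, 671.9662 ÷ 14.61 = 45.9935797399…; keep min(6, 4) = 4 s.f.
Rounded to 4 significant figures: 45.99.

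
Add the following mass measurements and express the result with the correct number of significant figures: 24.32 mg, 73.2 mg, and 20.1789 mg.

1.177 × 10² mg

24.32 mg + 73.2 mg + 20.1789 mg = 117.6989 mg.
Addition/subtraction keeps the fewest decimal places: 24.32 → 2 decimal places, 73.2 → 1 decimal place, 20.1789 → 4 decimal places; limit is 1.
Rounded to 1 decimal place: 1.177 × 10² mg.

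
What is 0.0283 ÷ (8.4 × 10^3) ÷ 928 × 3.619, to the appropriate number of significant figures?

0.0283 ÷ (8.4 × 10^3) ÷ 928 × 3.619 = 1.31385596264 × 10^-8…
Multiplication/division keeps the fewest significant figures: 0.0283 → 3 s.f., 8.4 × 10^3 → 2 s.f., 928 → 3 s.f., 3.619 → 4 s.f.; limit is 2.
Rounded to 2 significant figures: 1.3 × 10^-8.

1.3 × 10^-8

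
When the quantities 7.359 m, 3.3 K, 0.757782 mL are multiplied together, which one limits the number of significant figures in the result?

3.3 K

7.359 m → 4 s.f.; 3.3 K → 2 s.f.; 0.757782 mL → 6 s.f.
The fewest is 2 significant figures, from 3.3 K.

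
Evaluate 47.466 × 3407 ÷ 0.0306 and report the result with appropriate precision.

5.28 × 10^6

47.466 × 3407 ÷ 0.0306 = 5284858.23529…
Multiplication/division keeps the fewest significant figures: 47.466 → 5 s.f., 3407 → 4 s.f., 0.0306 → 3 s.f.; limit is 3.
Rounded to 3 significant figures: 5.28 × 10^6.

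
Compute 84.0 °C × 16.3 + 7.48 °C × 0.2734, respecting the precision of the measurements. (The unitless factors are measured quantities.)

84.0 × 16.3 = 1369.2 → 1.37 × 10^3 °C (3 s.f., last digit at the 10^1 place).
7.48 × 0.2734 = 2.045032 → 2.05 °C (3 s.f., last digit at the 10^-2 place).
Sum: 1371.245032 °C; keep the coarser place, 10^1.
Result: 1.37 × 10^3 °C.

1.37 × 10^3 °C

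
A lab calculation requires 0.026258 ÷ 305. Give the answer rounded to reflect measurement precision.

8.61 × 10⁻⁵

0.026258 ÷ 305 = 0.0000860918032787…
Multiplication/division keeps the fewest significant figures: 0.026258 → 5 s.f., 305 → 3 s.f.; limit is 3.
Rounded to 3 significant figures: 8.61 × 10⁻⁵.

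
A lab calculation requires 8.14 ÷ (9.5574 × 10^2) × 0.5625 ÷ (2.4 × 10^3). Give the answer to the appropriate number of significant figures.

2.0 × 10^-6

8.14 ÷ (9.5574 × 10^2) × 0.5625 ÷ (2.4 × 10^3) = 0.0000019961626593…
Multiplication/division keeps the fewest significant figures: 8.14 → 3 s.f., 9.5574 × 10^2 → 5 s.f., 0.5625 → 4 s.f., 2.4 × 10^3 → 2 s.f.; limit is 2.
Rounded to 2 significant figures: 2.0 × 10^-6.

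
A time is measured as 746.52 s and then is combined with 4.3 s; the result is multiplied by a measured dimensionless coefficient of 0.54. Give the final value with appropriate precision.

4.1 × 10² s

746.52 s + 4.3 s = 750.82 s; the sum is limited to 1 decimal place (4 s.f.).
Carrying full precision, 750.82 × 0.54 = 405.4428 s; 0.54 has 2 s.f., so the result keeps min(4, 2) = 2 s.f.
Rounded to 2 significant figures: 4.1 × 10² s.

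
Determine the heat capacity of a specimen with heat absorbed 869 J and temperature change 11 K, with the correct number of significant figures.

heat capacity = 869 J ÷ 11 K = 79 J/K.
869 has 3 significant figures; 11 has 2.
Division/multiplication keeps the fewest: 2 significant figures.
Rounded: 79 J/K.

79 J/K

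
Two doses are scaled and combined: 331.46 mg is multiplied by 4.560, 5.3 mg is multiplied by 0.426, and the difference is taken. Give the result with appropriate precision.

331.46 × 4.560 = 1511.4576 → 1511 mg (4 s.f., last digit at the 10^0 place).
5.3 × 0.426 = 2.2578 → 2.3 mg (2 s.f., last digit at the 10^-1 place).
Difference: 1509.1998 mg; keep the coarser place, 10^0.
Result: 1509 mg.

1509 mg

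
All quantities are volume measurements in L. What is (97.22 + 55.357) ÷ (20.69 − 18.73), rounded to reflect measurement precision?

77.8

97.22 + 55.357 = 152.577, limited to 2 d.p. → 5 s.f.; 20.69 − 18.73 = 1.96, limited to 2 d.p. → 3 s.f.
Carrying full precision, 152.577 ÷ 1.96 = 77.8454081633…; keep min(5, 3) = 3 s.f.
Rounded to 3 significant figures: 77.8.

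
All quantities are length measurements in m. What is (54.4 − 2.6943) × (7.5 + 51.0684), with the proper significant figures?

54.4 − 2.6943 = 51.7057, limited to 1 d.p. → 3 s.f.; 7.5 + 51.0684 = 58.5684, limited to 1 d.p. → 3 s.f.
Carrying full precision, 51.7057 × 58.5684 = 3028.32011988; keep min(3, 3) = 3 s.f.
Rounded to 3 significant figures: 3.03 × 10³ m².

3.03 × 10³ m²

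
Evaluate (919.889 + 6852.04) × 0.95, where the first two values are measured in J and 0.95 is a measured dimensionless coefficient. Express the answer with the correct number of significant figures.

7.4 × 10^3 J

919.889 J + 6852.04 J = 7771.929 J; the sum is limited to 2 decimal places (6 s.f.).
Carrying full precision, 7771.929 × 0.95 = 7383.33255 J; 0.95 has 2 s.f., so the result keeps min(6, 2) = 2 s.f.
Rounded to 2 significant figures: 7.4 × 10^3 J.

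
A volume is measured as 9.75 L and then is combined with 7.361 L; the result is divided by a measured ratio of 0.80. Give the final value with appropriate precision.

9.75 L + 7.361 L = 17.111 L; the sum is limited to 2 decimal places (4 s.f.).
Carrying full precision, 17.111 ÷ 0.80 = 21.38875 L; 0.80 has 2 s.f., so the result keeps min(4, 2) = 2 s.f.
Rounded to 2 significant figures: 21 L.

21 L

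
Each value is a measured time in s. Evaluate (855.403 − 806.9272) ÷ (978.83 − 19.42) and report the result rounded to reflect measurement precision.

855.403 − 806.9272 = 48.4758, limited to 3 d.p. → 5 s.f.; 978.83 − 19.42 = 959.41, limited to 2 d.p. → 5 s.f.
Carrying full precision, 48.4758 ÷ 959.41 = 0.0505266778541…; keep min(5, 5) = 5 s.f.
Rounded to 5 significant figures: 0.050527.

0.050527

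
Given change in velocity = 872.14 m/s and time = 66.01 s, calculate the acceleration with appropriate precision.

13.21 m/s²

acceleration = 872.14 m/s ÷ 66.01 s = 13.2122405696… m/s².
872.14 has 5 significant figures; 66.01 has 4.
Division/multiplication keeps the fewest: 4 significant figures.
Rounded: 13.21 m/s².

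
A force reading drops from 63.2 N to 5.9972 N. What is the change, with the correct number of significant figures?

57.2 N

63.2 N − 5.9972 N = 57.2028 N.
Addition/subtraction keeps the fewest decimal places: 63.2 → 1 decimal place, 5.9972 → 4 decimal places; limit is 1.
Rounded to 1 decimal place: 57.2 N.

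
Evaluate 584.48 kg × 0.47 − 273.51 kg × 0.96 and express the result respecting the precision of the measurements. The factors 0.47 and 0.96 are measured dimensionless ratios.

584.48 × 0.47 = 274.7056 → 2.7 × 10² kg (2 s.f., last digit at the 10^1 place).
273.51 × 0.96 = 262.5696 → 2.6 × 10² kg (2 s.f., last digit at the 10^1 place).
Difference: 12.136 kg; keep the coarser place, 10^1.
Result: 1 × 10¹ kg.

1 × 10¹ kg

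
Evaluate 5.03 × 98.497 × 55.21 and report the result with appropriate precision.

5.03 × 98.497 × 55.21 = 27353.2374311
Multiplication/division keeps the fewest significant figures: 5.03 → 3 s.f., 98.497 → 5 s.f., 55.21 → 4 s.f.; limit is 3.
Rounded to 3 significant figures: 2.74 × 10^4.

2.74 × 10^4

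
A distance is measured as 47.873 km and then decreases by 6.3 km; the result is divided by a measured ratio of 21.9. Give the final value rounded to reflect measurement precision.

1.90 km

47.873 km − 6.3 km = 41.573 km; the difference is limited to 1 decimal place (3 s.f.).
Carrying full precision, 41.573 ÷ 21.9 = 1.89831050228… km; 21.9 has 3 s.f., so the result keeps min(3, 3) = 3 s.f.
Rounded to 3 significant figures: 1.90 km.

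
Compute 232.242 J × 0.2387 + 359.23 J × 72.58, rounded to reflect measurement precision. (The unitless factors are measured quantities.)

2.613 × 10⁴ J

232.242 × 0.2387 = 55.4361654 → 55.44 J (4 s.f., last digit at the 10^-2 place).
359.23 × 72.58 = 26072.9134 → 2.607 × 10⁴ J (4 s.f., last digit at the 10^1 place).
Sum: 26128.3495654 J; keep the coarser place, 10^1.
Result: 2.613 × 10⁴ J.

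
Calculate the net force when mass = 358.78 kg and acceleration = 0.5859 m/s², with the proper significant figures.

net force = 358.78 kg × 0.5859 m/s² = 210.209202 N.
358.78 has 5 significant figures; 0.5859 has 4.
Division/multiplication keeps the fewest: 4 significant figures.
Rounded: 210.2 N.

210.2 N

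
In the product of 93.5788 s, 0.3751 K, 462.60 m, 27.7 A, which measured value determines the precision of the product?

93.5788 s → 6 s.f.; 0.3751 K → 4 s.f.; 462.60 m → 5 s.f.; 27.7 A → 3 s.f.
The fewest is 3 significant figures, from 27.7 A.

27.7 A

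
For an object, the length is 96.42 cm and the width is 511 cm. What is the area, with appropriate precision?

4.93 × 10⁴ cm²

area = 96.42 cm × 511 cm = 49270.62 cm².
96.42 has 4 significant figures; 511 has 3.
Division/multiplication keeps the fewest: 3 significant figures.
Rounded: 4.93 × 10⁴ cm².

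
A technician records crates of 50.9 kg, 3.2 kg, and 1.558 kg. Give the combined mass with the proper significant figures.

50.9 kg + 3.2 kg + 1.558 kg = 55.658 kg.
Addition/subtraction keeps the fewest decimal places: 50.9 → 1 decimal place, 3.2 → 1 decimal place, 1.558 → 3 decimal places; limit is 1.
Rounded to 1 decimal place: 55.7 kg.

55.7 kg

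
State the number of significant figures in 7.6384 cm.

7.6384: every digit is nonzero and significant.

5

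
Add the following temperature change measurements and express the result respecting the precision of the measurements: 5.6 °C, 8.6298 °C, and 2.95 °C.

17.2 °C

5.6 °C + 8.6298 °C + 2.95 °C = 17.1798 °C.
Addition/subtraction keeps the fewest decimal places: 5.6 → 1 decimal place, 8.6298 → 4 decimal places, 2.95 → 2 decimal places; limit is 1.
Rounded to 1 decimal place: 17.2 °C.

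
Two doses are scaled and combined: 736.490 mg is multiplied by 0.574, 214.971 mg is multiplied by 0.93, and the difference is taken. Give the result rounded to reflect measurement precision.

736.490 × 0.574 = 422.74526 → 4.23 × 10² mg (3 s.f., last digit at the 10^0 place).
214.971 × 0.93 = 199.92303 → 2.0 × 10² mg (2 s.f., last digit at the 10^1 place).
Difference: 222.82223 mg; keep the coarser place, 10^1.
Result: 2.2 × 10² mg.

2.2 × 10² mg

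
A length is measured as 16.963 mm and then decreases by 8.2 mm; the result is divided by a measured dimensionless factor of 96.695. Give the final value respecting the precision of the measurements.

16.963 mm − 8.2 mm = 8.763 mm; the difference is limited to 1 decimal place (2 s.f.).
Carrying full precision, 8.763 ÷ 96.695 = 0.0906251615906… mm; 96.695 has 5 s.f., so the result keeps min(2, 5) = 2 s.f.
Rounded to 2 significant figures: 0.091 mm.

0.091 mm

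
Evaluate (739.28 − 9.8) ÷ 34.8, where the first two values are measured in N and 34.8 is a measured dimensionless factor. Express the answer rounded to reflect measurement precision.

21.0 N

739.28 N − 9.8 N = 729.48 N; the difference is limited to 1 decimal place (4 s.f.).
Carrying full precision, 729.48 ÷ 34.8 = 20.9620689655… N; 34.8 has 3 s.f., so the result keeps min(4, 3) = 3 s.f.
Rounded to 3 significant figures: 21.0 N.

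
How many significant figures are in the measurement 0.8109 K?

4

0.8109: leading zeros are not significant; zeros between nonzero digits are significant.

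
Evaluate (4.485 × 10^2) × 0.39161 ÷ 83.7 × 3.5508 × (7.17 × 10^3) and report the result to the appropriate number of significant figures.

(4.485 × 10^2) × 0.39161 ÷ 83.7 × 3.5508 × (7.17 × 10^3) = 53423.9665157…
Multiplication/division keeps the fewest significant figures: 4.485 × 10^2 → 4 s.f., 0.39161 → 5 s.f., 83.7 → 3 s.f., 3.5508 → 5 s.f., 7.17 × 10^3 → 3 s.f.; limit is 3.
Rounded to 3 significant figures: 5.34 × 10^4.

5.34 × 10^4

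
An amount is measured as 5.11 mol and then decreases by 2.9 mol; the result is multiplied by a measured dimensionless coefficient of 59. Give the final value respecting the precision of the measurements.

1.3 × 10^2 mol

5.11 mol − 2.9 mol = 2.21 mol; the difference is limited to 1 decimal place (2 s.f.).
Carrying full precision, 2.21 × 59 = 130.39 mol; 59 has 2 s.f., so the result keeps min(2, 2) = 2 s.f.
Rounded to 2 significant figures: 1.3 × 10^2 mol.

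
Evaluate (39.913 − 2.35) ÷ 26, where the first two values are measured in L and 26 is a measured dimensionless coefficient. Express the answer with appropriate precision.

39.913 L − 2.35 L = 37.563 L; the difference is limited to 2 decimal places (4 s.f.).
Carrying full precision, 37.563 ÷ 26 = 1.44473076923… L; 26 has 2 s.f., so the result keeps min(4, 2) = 2 s.f.
Rounded to 2 significant figures: 1.4 L.

1.4 L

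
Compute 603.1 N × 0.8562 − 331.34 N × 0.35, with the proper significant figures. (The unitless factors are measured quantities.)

4.0 × 10² N

603.1 × 0.8562 = 516.37422 → 516.4 N (4 s.f., last digit at the 10^-1 place).
331.34 × 0.35 = 115.969 → 1.2 × 10² N (2 s.f., last digit at the 10^1 place).
Difference: 400.40522 N; keep the coarser place, 10^1.
Result: 4.0 × 10² N.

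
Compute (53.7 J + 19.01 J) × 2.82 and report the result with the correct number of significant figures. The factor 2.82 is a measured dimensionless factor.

53.7 J + 19.01 J = 72.71 J; the sum is limited to 1 decimal place (3 s.f.).
Carrying full precision, 72.71 × 2.82 = 205.0422 J; 2.82 has 3 s.f., so the result keeps min(3, 3) = 3 s.f.
Rounded to 3 significant figures: 205 J.

205 J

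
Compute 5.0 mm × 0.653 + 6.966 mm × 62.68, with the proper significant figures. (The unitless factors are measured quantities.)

439.9 mm

5.0 × 0.653 = 3.265 → 3.3 mm (2 s.f., last digit at the 10^-1 place).
6.966 × 62.68 = 436.62888 → 4.366 × 10^2 mm (4 s.f., last digit at the 10^-1 place).
Sum: 439.89388 mm; keep the coarser place, 10^-1.
Result: 439.9 mm.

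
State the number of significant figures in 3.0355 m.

3.0355: zeros between nonzero digits are significant.

5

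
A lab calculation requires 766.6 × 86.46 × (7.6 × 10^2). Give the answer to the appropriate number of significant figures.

5.0 × 10^7

766.6 × 86.46 × (7.6 × 10^2) = 50372979.36
Multiplication/division keeps the fewest significant figures: 766.6 → 4 s.f., 86.46 → 4 s.f., 7.6 × 10^2 → 2 s.f.; limit is 2.
Rounded to 2 significant figures: 5.0 × 10^7.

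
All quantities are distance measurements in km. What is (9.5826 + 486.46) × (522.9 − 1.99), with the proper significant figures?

9.5826 + 486.46 = 496.0426, limited to 2 d.p. → 5 s.f.; 522.9 − 1.99 = 520.91, limited to 1 d.p. → 4 s.f.
Carrying full precision, 496.0426 × 520.91 = 258393.550766; keep min(5, 4) = 4 s.f.
Rounded to 4 significant figures: 2.584 × 10⁵ km².

2.584 × 10⁵ km²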